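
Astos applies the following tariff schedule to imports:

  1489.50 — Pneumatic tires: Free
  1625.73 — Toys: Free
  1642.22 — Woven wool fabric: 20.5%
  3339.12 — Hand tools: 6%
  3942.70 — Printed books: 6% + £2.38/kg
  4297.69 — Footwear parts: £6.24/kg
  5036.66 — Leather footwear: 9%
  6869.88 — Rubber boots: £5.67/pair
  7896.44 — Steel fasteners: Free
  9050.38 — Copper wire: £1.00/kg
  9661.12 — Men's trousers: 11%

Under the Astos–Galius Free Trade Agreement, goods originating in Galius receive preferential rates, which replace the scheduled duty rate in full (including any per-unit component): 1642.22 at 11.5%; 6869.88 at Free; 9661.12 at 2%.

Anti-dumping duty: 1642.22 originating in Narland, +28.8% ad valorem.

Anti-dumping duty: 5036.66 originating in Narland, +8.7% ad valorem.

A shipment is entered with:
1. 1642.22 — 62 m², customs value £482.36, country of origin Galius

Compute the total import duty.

£55.47

Line 1 (1642.22, Galius, 62 m², £482.36):
Base rate for 1642.22 is 20.5%.
Origin Galius qualifies under the Astos–Galius agreement and 1642.22 is covered: preferential rate 11.5% applies instead.
The additional-duty order on 1642.22 targets Narland, not Galius; it does not apply.
Duty = £482.36 × 11.5% = £55.47.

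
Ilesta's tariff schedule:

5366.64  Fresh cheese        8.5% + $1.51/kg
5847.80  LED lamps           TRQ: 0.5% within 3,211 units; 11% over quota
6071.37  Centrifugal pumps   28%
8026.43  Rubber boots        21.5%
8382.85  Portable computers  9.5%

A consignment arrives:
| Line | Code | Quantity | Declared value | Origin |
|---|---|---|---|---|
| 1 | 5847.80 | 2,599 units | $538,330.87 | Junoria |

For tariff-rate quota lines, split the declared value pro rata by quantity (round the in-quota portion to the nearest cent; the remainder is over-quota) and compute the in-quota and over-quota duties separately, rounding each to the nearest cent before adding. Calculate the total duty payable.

Line 1 (5847.80, Junoria, 2,599 units, $538,330.87):
Code 5847.80 is under a tariff-rate quota (threshold 3,211 units). Quantity 2,599 units is within the quota, so the in-quota rate 0.5% applies to the full value.
Duty = $538,330.87 × 0.5% = $2,691.65.

$2,691.65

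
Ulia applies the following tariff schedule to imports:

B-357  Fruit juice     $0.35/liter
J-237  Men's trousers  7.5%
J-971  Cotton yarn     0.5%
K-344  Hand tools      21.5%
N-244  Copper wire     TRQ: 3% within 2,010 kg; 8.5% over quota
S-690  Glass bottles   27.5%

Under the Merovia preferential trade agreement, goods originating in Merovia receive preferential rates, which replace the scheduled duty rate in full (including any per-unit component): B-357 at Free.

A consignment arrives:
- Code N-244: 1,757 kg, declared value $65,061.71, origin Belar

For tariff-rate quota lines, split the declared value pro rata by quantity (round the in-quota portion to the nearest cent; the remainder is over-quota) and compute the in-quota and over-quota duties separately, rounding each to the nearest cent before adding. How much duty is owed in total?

$1,951.85

Line 1 (N-244, Belar, 1,757 kg, $65,061.71):
Code N-244 is under a tariff-rate quota (threshold 2,010 kg). Quantity 1,757 kg is within the quota, so the in-quota rate 3% applies to the full value.
Duty = $65,061.71 × 3% = $1,951.85.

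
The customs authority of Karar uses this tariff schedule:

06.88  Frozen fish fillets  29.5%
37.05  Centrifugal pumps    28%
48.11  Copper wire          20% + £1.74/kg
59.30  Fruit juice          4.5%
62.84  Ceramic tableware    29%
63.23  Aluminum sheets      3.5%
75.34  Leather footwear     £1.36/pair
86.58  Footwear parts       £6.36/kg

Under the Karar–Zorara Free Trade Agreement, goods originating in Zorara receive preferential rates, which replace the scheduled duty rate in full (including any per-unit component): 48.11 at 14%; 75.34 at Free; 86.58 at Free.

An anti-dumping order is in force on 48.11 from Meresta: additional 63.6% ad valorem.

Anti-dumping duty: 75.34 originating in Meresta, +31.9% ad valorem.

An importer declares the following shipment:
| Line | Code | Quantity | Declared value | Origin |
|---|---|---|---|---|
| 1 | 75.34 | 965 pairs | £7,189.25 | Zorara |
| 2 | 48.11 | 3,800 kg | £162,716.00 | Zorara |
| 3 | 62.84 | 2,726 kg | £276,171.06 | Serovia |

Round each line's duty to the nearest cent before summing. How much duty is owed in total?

£102,869.85

Line 1 (75.34, Zorara, 965 pairs, £7,189.25):
Base rate for 75.34 is £1.36/pair.
Origin Zorara qualifies under the Karar–Zorara agreement and 75.34 is covered: preferential rate Free applies instead.
The additional-duty order on 75.34 targets Meresta, not Zorara; it does not apply.
Duty = £7,189.25 × 0% = £0.00.
Line 2 (48.11, Zorara, 3,800 kg, £162,716.00):
Base rate for 48.11 is 20% + £1.74/kg.
Origin Zorara qualifies under the Karar–Zorara agreement and 48.11 is covered: preferential rate 14% applies instead.
The additional-duty order on 48.11 targets Meresta, not Zorara; it does not apply.
Duty = £162,716.00 × 14% = £22,780.24.
Line 3 (62.84, Serovia, 2,726 kg, £276,171.06):
Base rate for 62.84 is 29%.
Duty = £276,171.06 × 29% = £80,089.61.
Total = £0.00 + £22,780.24 + £80,089.61 = £102,869.85.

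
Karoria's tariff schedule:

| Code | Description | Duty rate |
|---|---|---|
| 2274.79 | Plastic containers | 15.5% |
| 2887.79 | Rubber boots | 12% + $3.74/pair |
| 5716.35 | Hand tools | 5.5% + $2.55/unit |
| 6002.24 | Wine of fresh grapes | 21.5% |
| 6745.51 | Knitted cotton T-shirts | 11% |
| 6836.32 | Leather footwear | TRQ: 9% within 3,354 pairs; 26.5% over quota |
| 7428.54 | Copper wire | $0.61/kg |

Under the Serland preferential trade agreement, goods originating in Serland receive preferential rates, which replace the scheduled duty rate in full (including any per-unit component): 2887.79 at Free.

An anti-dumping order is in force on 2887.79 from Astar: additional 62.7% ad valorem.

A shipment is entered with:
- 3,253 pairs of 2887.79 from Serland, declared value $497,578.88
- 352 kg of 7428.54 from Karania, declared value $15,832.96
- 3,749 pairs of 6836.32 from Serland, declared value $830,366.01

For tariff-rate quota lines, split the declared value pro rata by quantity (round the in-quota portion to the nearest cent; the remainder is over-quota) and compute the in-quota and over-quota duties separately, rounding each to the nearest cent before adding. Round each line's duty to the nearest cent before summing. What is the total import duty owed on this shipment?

Line 1 (2887.79, Serland, 3,253 pairs, $497,578.88):
Base rate for 2887.79 is 12% + $3.74/pair.
Origin Serland qualifies under the Karoria–Serland agreement and 2887.79 is covered: preferential rate Free applies instead.
The additional-duty order on 2887.79 targets Astar, not Serland; it does not apply.
Duty = $497,578.88 × 0% = $0.00.
Line 2 (7428.54, Karania, 352 kg, $15,832.96):
Base rate for 7428.54 is $0.61/kg.
Duty = 352 × $0.61 = $214.72.
Line 3 (6836.32, Serland, 3,749 pairs, $830,366.01):
Code 6836.32 is under a tariff-rate quota (threshold 3,354 pairs). In-quota: 3,354 pairs at 9%; over-quota: 395 pairs at 26.5%.
Pro-rata value split: in-quota = $830,366.01 × 3,354/3,749 = $742,877.46; over-quota = $830,366.01 − $742,877.46 = $87,488.55.
In-quota duty = $742,877.46 × 9% = $66,858.97. Over-quota duty = $87,488.55 × 26.5% = $23,184.47.
Line duty = $66,858.97 + $23,184.47 = $90,043.44.
Total = $0.00 + $214.72 + $90,043.44 = $90,258.16.

$90,258.16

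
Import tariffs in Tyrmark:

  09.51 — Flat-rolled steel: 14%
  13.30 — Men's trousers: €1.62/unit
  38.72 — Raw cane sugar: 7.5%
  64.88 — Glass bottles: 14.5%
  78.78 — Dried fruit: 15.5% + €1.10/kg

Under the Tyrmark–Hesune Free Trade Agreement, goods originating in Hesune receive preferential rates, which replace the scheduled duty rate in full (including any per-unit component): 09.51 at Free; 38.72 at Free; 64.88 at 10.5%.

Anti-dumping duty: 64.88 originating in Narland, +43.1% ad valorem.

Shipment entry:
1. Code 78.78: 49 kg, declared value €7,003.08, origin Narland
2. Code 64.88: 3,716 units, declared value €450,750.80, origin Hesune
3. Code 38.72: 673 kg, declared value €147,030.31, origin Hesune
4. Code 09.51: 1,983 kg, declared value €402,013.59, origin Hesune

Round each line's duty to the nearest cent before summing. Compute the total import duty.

€48,468.21

Line 1 (78.78, Narland, 49 kg, €7,003.08):
Base rate for 78.78 is 15.5% + €1.10/kg.
Duty = €7,003.08 × 15.5% + 49 × €1.10 = €1,139.38.
Line 2 (64.88, Hesune, 3,716 units, €450,750.80):
Base rate for 64.88 is 14.5%.
Origin Hesune qualifies under the Tyrmark–Hesune agreement and 64.88 is covered: preferential rate 10.5% applies instead.
The additional-duty order on 64.88 targets Narland, not Hesune; it does not apply.
Duty = €450,750.80 × 10.5% = €47,328.83.
Line 3 (38.72, Hesune, 673 kg, €147,030.31):
Base rate for 38.72 is 7.5%.
Origin Hesune qualifies under the Tyrmark–Hesune agreement and 38.72 is covered: preferential rate Free applies instead.
Duty = €147,030.31 × 0% = €0.00.
Line 4 (09.51, Hesune, 1,983 kg, €402,013.59):
Base rate for 09.51 is 14%.
Origin Hesune qualifies under the Tyrmark–Hesune agreement and 09.51 is covered: preferential rate Free applies instead.
Duty = €402,013.59 × 0% = €0.00.
Total = €1,139.38 + €47,328.83 + €0.00 + €0.00 = €48,468.21.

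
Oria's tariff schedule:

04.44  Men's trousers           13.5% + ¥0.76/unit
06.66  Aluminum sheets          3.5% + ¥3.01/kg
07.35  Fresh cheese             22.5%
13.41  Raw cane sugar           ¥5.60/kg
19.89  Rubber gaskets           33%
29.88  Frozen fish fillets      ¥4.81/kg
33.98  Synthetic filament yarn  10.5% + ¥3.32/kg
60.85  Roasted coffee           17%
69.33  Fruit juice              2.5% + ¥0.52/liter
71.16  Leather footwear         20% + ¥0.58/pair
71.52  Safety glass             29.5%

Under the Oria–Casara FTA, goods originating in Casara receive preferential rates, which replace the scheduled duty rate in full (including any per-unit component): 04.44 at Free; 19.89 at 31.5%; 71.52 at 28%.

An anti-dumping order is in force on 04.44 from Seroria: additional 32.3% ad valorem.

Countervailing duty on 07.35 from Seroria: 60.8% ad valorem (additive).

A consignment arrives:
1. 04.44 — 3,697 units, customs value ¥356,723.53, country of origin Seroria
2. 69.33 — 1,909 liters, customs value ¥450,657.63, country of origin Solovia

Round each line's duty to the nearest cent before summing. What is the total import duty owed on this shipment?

Line 1 (04.44, Seroria, 3,697 units, ¥356,723.53):
Base rate for 04.44 is 13.5% + ¥0.76/unit.
04.44 has an FTA preferential rate, but origin Seroria is not Casara; base rate stands.
Additional duty on 04.44 from Seroria: +32.3%. Applied ad valorem rate: 13.5% + 32.3% = 45.8%.
Duty = ¥356,723.53 × 45.8% + 3,697 × ¥0.76 = ¥166,189.10.
Line 2 (69.33, Solovia, 1,909 liters, ¥450,657.63):
Base rate for 69.33 is 2.5% + ¥0.52/liter.
Duty = ¥450,657.63 × 2.5% + 1,909 × ¥0.52 = ¥12,259.12.
Total = ¥166,189.10 + ¥12,259.12 = ¥178,448.22.

¥178,448.22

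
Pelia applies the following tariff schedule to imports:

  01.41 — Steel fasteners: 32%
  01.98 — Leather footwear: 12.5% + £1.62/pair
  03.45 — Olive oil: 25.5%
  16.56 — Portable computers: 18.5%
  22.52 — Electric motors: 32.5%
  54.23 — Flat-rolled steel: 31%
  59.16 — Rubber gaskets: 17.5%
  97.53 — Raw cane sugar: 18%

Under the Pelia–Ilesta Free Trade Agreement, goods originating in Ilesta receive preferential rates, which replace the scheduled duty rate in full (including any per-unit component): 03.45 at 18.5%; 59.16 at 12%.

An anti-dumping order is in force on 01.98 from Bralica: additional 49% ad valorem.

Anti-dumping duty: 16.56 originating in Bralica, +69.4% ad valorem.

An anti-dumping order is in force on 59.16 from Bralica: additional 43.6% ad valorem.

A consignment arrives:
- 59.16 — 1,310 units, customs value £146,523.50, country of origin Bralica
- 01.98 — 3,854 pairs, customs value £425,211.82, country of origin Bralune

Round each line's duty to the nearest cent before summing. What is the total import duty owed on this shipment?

Line 1 (59.16, Bralica, 1,310 units, £146,523.50):
Base rate for 59.16 is 17.5%.
59.16 has an FTA preferential rate, but origin Bralica is not Ilesta; base rate stands.
Additional duty on 59.16 from Bralica: +43.6%. Applied ad valorem rate: 17.5% + 43.6% = 61.1%.
Duty = £146,523.50 × 61.1% = £89,525.86.
Line 2 (01.98, Bralune, 3,854 pairs, £425,211.82):
Base rate for 01.98 is 12.5% + £1.62/pair.
The additional-duty order on 01.98 targets Bralica, not Bralune; it does not apply.
Duty = £425,211.82 × 12.5% + 3,854 × £1.62 = £59,394.96.
Total = £89,525.86 + £59,394.96 = £148,920.82.

£148,920.82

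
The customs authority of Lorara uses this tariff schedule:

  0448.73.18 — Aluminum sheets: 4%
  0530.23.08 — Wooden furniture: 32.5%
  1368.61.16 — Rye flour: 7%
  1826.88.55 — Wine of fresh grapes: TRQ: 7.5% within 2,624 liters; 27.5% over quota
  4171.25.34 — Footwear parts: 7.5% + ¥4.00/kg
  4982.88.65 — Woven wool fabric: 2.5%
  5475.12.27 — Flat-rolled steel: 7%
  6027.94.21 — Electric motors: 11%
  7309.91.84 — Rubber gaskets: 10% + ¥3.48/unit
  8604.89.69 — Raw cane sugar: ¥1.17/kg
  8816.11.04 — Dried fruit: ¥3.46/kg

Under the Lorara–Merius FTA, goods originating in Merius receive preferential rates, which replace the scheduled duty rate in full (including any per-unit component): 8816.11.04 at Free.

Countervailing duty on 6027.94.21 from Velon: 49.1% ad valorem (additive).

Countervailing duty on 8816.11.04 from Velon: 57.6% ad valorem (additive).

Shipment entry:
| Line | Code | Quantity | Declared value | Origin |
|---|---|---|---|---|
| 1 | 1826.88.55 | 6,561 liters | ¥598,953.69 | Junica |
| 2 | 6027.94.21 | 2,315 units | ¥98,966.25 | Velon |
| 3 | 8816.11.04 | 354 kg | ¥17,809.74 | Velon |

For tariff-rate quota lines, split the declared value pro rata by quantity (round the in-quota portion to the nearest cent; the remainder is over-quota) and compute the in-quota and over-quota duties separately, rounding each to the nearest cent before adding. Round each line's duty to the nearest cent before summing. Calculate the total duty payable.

¥187,765.24

Line 1 (1826.88.55, Junica, 6,561 liters, ¥598,953.69):
Code 1826.88.55 is under a tariff-rate quota (threshold 2,624 liters). In-quota: 2,624 liters at 7.5%; over-quota: 3,937 liters at 27.5%.
Pro-rata value split: in-quota = ¥598,953.69 × 2,624/6,561 = ¥239,544.96; over-quota = ¥598,953.69 − ¥239,544.96 = ¥359,408.73.
In-quota duty = ¥239,544.96 × 7.5% = ¥17,965.87. Over-quota duty = ¥359,408.73 × 27.5% = ¥98,837.40.
Line duty = ¥17,965.87 + ¥98,837.40 = ¥116,803.27.
Line 2 (6027.94.21, Velon, 2,315 units, ¥98,966.25):
Base rate for 6027.94.21 is 11%.
Additional duty on 6027.94.21 from Velon: +49.1%. Applied ad valorem rate: 11% + 49.1% = 60.1%.
Duty = ¥98,966.25 × 60.1% = ¥59,478.72.
Line 3 (8816.11.04, Velon, 354 kg, ¥17,809.74):
Base rate for 8816.11.04 is ¥3.46/kg.
8816.11.04 has an FTA preferential rate, but origin Velon is not Merius; base rate stands.
Additional duty on 8816.11.04 from Velon: +57.6% ad valorem. Applied ad valorem rate = 57.6%.
Duty = ¥17,809.74 × 57.6% + 354 × ¥3.46 = ¥11,483.25.
Total = ¥116,803.27 + ¥59,478.72 + ¥11,483.25 = ¥187,765.24.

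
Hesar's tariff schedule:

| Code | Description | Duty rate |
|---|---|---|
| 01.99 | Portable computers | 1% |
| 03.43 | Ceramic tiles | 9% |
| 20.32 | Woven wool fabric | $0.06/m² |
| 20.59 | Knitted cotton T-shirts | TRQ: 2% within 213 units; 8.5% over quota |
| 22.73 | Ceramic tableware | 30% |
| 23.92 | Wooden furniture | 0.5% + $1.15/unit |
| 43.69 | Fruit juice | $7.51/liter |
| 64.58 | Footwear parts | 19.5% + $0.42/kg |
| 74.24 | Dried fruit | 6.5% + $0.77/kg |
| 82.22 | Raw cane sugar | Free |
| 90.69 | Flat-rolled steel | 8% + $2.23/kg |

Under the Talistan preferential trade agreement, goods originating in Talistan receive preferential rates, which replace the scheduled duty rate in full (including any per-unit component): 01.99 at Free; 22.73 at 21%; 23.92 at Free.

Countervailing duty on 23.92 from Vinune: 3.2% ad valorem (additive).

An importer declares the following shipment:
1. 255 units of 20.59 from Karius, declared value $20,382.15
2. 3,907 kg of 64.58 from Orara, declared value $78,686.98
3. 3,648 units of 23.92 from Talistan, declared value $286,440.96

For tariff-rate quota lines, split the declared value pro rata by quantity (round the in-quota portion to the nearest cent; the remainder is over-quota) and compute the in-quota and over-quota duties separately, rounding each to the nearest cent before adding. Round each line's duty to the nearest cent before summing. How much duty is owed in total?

$17,610.75

Line 1 (20.59, Karius, 255 units, $20,382.15):
Code 20.59 is under a tariff-rate quota (threshold 213 units). In-quota: 213 units at 2%; over-quota: 42 units at 8.5%.
Pro-rata value split: in-quota = $20,382.15 × 213/255 = $17,025.09; over-quota = $20,382.15 − $17,025.09 = $3,357.06.
In-quota duty = $17,025.09 × 2% = $340.50. Over-quota duty = $3,357.06 × 8.5% = $285.35.
Line duty = $340.50 + $285.35 = $625.85.
Line 2 (64.58, Orara, 3,907 kg, $78,686.98):
Base rate for 64.58 is 19.5% + $0.42/kg.
Duty = $78,686.98 × 19.5% + 3,907 × $0.42 = $16,984.90.
Line 3 (23.92, Talistan, 3,648 units, $286,440.96):
Base rate for 23.92 is 0.5% + $1.15/unit.
Origin Talistan qualifies under the Hesar–Talistan agreement and 23.92 is covered: preferential rate Free applies instead.
The additional-duty order on 23.92 targets Vinune, not Talistan; it does not apply.
Duty = $286,440.96 × 0% = $0.00.
Total = $625.85 + $16,984.90 + $0.00 = $17,610.75.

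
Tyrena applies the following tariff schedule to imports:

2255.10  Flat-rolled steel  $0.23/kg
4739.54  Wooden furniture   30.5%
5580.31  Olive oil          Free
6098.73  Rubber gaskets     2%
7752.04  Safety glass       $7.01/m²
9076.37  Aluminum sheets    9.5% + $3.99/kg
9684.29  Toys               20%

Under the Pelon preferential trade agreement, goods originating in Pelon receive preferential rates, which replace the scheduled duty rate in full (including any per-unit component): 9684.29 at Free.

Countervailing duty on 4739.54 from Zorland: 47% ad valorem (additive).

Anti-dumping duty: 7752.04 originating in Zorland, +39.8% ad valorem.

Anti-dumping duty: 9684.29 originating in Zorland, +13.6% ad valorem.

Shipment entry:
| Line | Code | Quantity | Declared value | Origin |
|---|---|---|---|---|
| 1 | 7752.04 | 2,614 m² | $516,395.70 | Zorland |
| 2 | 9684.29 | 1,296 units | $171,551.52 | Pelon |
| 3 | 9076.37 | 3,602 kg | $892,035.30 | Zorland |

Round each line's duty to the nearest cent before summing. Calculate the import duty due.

$322,964.96

Line 1 (7752.04, Zorland, 2,614 m², $516,395.70):
Base rate for 7752.04 is $7.01/m².
Additional duty on 7752.04 from Zorland: +39.8% ad valorem. Applied ad valorem rate = 39.8%.
Duty = $516,395.70 × 39.8% + 2,614 × $7.01 = $223,849.63.
Line 2 (9684.29, Pelon, 1,296 units, $171,551.52):
Base rate for 9684.29 is 20%.
Origin Pelon qualifies under the Tyrena–Pelon agreement and 9684.29 is covered: preferential rate Free applies instead.
The additional-duty order on 9684.29 targets Zorland, not Pelon; it does not apply.
Duty = $171,551.52 × 0% = $0.00.
Line 3 (9076.37, Zorland, 3,602 kg, $892,035.30):
Base rate for 9076.37 is 9.5% + $3.99/kg.
Duty = $892,035.30 × 9.5% + 3,602 × $3.99 = $99,115.33.
Total = $223,849.63 + $0.00 + $99,115.33 = $322,964.96.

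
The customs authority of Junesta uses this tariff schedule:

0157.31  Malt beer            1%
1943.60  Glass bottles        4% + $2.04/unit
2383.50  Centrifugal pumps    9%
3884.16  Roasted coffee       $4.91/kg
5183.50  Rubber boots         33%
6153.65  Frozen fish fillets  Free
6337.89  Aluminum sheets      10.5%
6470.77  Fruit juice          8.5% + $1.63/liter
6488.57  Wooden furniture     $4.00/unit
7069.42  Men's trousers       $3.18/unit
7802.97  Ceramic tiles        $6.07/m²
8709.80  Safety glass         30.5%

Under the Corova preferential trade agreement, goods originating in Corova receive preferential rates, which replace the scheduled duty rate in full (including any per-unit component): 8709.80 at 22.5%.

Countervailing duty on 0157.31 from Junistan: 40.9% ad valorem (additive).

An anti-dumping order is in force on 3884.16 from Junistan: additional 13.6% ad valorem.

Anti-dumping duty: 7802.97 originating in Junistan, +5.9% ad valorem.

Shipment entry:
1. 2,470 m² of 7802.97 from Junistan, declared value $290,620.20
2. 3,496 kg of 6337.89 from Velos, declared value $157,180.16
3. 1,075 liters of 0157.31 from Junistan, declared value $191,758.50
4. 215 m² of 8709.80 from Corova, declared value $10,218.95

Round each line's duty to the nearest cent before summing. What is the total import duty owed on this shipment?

Line 1 (7802.97, Junistan, 2,470 m², $290,620.20):
Base rate for 7802.97 is $6.07/m².
Additional duty on 7802.97 from Junistan: +5.9% ad valorem. Applied ad valorem rate = 5.9%.
Duty = $290,620.20 × 5.9% + 2,470 × $6.07 = $32,139.49.
Line 2 (6337.89, Velos, 3,496 kg, $157,180.16):
Base rate for 6337.89 is 10.5%.
Duty = $157,180.16 × 10.5% = $16,503.92.
Line 3 (0157.31, Junistan, 1,075 liters, $191,758.50):
Base rate for 0157.31 is 1%.
Additional duty on 0157.31 from Junistan: +40.9%. Applied ad valorem rate: 1% + 40.9% = 41.9%.
Duty = $191,758.50 × 41.9% = $80,346.81.
Line 4 (8709.80, Corova, 215 m², $10,218.95):
Base rate for 8709.80 is 30.5%.
Origin Corova qualifies under the Junesta–Corova agreement and 8709.80 is covered: preferential rate 22.5% applies instead.
Duty = $10,218.95 × 22.5% = $2,299.26.
Total = $32,139.49 + $16,503.92 + $80,346.81 + $2,299.26 = $131,289.48.

$131,289.48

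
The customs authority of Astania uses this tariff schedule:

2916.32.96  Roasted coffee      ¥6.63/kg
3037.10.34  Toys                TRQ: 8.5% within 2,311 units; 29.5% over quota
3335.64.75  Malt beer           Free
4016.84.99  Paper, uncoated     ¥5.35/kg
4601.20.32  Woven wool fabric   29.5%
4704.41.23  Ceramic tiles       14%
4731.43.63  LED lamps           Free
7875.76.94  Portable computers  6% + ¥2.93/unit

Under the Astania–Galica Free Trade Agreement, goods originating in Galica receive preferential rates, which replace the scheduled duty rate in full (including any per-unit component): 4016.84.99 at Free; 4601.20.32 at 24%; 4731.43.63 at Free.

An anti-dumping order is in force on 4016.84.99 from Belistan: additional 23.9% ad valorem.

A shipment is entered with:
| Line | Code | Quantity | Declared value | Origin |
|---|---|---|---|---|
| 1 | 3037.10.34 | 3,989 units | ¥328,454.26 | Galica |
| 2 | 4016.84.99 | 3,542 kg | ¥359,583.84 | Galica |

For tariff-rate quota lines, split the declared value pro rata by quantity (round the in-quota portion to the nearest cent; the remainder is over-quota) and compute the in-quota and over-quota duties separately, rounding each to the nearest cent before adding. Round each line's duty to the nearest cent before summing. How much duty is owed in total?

¥56,933.58

Line 1 (3037.10.34, Galica, 3,989 units, ¥328,454.26):
Code 3037.10.34 is under a tariff-rate quota (threshold 2,311 units). In-quota: 2,311 units at 8.5%; over-quota: 1,678 units at 29.5%.
Pro-rata value split: in-quota = ¥328,454.26 × 2,311/3,989 = ¥190,287.74; over-quota = ¥328,454.26 − ¥190,287.74 = ¥138,166.52.
In-quota duty = ¥190,287.74 × 8.5% = ¥16,174.46. Over-quota duty = ¥138,166.52 × 29.5% = ¥40,759.12.
Line duty = ¥16,174.46 + ¥40,759.12 = ¥56,933.58.
Line 2 (4016.84.99, Galica, 3,542 kg, ¥359,583.84):
Base rate for 4016.84.99 is ¥5.35/kg.
Origin Galica qualifies under the Astania–Galica agreement and 4016.84.99 is covered: preferential rate Free applies instead.
The additional-duty order on 4016.84.99 targets Belistan, not Galica; it does not apply.
Duty = ¥359,583.84 × 0% = ¥0.00.
Total = ¥56,933.58 + ¥0.00 = ¥56,933.58.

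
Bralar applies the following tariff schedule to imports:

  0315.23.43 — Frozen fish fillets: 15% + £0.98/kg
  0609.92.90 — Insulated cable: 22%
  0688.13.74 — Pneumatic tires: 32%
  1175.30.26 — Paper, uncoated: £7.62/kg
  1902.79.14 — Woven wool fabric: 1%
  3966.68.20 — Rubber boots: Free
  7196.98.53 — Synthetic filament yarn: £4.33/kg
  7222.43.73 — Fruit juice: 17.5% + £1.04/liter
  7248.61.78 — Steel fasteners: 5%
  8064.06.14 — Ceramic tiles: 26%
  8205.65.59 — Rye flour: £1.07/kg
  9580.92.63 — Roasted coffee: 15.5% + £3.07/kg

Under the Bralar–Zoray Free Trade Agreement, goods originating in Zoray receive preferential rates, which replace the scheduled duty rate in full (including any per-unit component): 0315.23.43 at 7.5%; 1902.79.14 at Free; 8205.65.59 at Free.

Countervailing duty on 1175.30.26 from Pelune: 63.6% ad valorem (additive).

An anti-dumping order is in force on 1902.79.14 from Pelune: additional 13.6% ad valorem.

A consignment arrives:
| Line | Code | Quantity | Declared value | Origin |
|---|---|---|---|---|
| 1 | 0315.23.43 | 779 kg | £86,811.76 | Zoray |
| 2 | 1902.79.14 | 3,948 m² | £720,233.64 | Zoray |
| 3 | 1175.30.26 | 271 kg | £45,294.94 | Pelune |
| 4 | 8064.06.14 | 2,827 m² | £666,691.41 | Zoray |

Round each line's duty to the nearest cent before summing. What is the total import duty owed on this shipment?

£210,723.25

Line 1 (0315.23.43, Zoray, 779 kg, £86,811.76):
Base rate for 0315.23.43 is 15% + £0.98/kg.
Origin Zoray qualifies under the Bralar–Zoray agreement and 0315.23.43 is covered: preferential rate 7.5% applies instead.
Duty = £86,811.76 × 7.5% = £6,510.88.
Line 2 (1902.79.14, Zoray, 3,948 m², £720,233.64):
Base rate for 1902.79.14 is 1%.
Origin Zoray qualifies under the Bralar–Zoray agreement and 1902.79.14 is covered: preferential rate Free applies instead.
The additional-duty order on 1902.79.14 targets Pelune, not Zoray; it does not apply.
Duty = £720,233.64 × 0% = £0.00.
Line 3 (1175.30.26, Pelune, 271 kg, £45,294.94):
Base rate for 1175.30.26 is £7.62/kg.
Additional duty on 1175.30.26 from Pelune: +63.6% ad valorem. Applied ad valorem rate = 63.6%.
Duty = £45,294.94 × 63.6% + 271 × £7.62 = £30,872.60.
Line 4 (8064.06.14, Zoray, 2,827 m², £666,691.41):
Base rate for 8064.06.14 is 26%.
Origin Zoray is the FTA partner but 8064.06.14 is not on the preference list; base rate stands.
Duty = £666,691.41 × 26% = £173,339.77.
Total = £6,510.88 + £0.00 + £30,872.60 + £173,339.77 = £210,723.25.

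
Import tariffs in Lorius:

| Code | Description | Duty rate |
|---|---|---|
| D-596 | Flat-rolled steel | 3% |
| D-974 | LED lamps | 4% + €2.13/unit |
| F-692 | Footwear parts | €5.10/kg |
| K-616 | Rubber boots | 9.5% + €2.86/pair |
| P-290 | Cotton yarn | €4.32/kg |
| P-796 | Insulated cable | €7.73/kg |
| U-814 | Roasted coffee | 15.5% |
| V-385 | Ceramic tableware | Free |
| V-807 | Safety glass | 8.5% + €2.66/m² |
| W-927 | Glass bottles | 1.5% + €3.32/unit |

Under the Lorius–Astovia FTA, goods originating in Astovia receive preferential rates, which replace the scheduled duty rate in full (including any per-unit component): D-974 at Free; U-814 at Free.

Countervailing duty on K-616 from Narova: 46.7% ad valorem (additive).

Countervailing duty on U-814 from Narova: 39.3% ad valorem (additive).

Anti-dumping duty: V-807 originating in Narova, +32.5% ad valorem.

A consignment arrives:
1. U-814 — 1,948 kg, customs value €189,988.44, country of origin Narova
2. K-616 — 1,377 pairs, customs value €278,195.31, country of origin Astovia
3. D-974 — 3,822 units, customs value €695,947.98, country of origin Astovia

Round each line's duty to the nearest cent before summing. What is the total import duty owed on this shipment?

€134,480.44

Line 1 (U-814, Narova, 1,948 kg, €189,988.44):
Base rate for U-814 is 15.5%.
U-814 has an FTA preferential rate, but origin Narova is not Astovia; base rate stands.
Additional duty on U-814 from Narova: +39.3%. Applied ad valorem rate: 15.5% + 39.3% = 54.8%.
Duty = €189,988.44 × 54.8% = €104,113.67.
Line 2 (K-616, Astovia, 1,377 pairs, €278,195.31):
Base rate for K-616 is 9.5% + €2.86/pair.
Origin Astovia is the FTA partner but K-616 is not on the preference list; base rate stands.
The additional-duty order on K-616 targets Narova, not Astovia; it does not apply.
Duty = €278,195.31 × 9.5% + 1,377 × €2.86 = €30,366.77.
Line 3 (D-974, Astovia, 3,822 units, €695,947.98):
Base rate for D-974 is 4% + €2.13/unit.
Origin Astovia qualifies under the Lorius–Astovia agreement and D-974 is covered: preferential rate Free applies instead.
Duty = €695,947.98 × 0% = €0.00.
Total = €104,113.67 + €30,366.77 + €0.00 = €134,480.44.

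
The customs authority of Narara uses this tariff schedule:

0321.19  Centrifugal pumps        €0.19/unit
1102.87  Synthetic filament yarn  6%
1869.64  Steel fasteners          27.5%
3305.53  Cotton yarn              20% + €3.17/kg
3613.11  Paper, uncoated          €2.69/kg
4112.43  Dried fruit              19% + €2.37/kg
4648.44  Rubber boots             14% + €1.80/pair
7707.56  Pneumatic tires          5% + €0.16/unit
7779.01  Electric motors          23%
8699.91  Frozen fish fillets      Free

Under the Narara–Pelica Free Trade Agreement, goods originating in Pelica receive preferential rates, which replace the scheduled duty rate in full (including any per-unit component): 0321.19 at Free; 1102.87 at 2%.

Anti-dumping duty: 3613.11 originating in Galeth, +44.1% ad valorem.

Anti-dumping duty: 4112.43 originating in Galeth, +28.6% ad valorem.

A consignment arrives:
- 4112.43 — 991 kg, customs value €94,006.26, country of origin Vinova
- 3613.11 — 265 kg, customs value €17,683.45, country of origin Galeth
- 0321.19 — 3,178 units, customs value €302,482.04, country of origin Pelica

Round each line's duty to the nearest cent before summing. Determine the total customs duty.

€28,721.11

Line 1 (4112.43, Vinova, 991 kg, €94,006.26):
Base rate for 4112.43 is 19% + €2.37/kg.
The additional-duty order on 4112.43 targets Galeth, not Vinova; it does not apply.
Duty = €94,006.26 × 19% + 991 × €2.37 = €20,209.86.
Line 2 (3613.11, Galeth, 265 kg, €17,683.45):
Base rate for 3613.11 is €2.69/kg.
Additional duty on 3613.11 from Galeth: +44.1% ad valorem. Applied ad valorem rate = 44.1%.
Duty = €17,683.45 × 44.1% + 265 × €2.69 = €8,511.25.
Line 3 (0321.19, Pelica, 3,178 units, €302,482.04):
Base rate for 0321.19 is €0.19/unit.
Origin Pelica qualifies under the Narara–Pelica agreement and 0321.19 is covered: preferential rate Free applies instead.
Duty = €302,482.04 × 0% = €0.00.
Total = €20,209.86 + €8,511.25 + €0.00 = €28,721.11.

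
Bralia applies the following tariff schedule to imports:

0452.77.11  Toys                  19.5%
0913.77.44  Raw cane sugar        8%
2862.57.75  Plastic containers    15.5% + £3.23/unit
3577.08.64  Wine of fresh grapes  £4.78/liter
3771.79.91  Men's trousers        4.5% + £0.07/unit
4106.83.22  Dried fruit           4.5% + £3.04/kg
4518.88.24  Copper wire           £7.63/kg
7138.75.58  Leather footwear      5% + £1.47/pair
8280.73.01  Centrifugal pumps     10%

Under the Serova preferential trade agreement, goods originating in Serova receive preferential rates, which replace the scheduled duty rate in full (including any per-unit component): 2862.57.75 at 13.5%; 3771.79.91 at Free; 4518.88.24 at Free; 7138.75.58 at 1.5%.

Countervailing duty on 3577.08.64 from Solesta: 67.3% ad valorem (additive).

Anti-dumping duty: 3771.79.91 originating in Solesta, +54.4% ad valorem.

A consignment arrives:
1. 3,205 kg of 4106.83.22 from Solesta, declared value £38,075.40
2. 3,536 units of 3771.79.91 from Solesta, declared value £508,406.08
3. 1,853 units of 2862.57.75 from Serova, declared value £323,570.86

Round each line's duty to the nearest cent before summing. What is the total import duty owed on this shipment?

Line 1 (4106.83.22, Solesta, 3,205 kg, £38,075.40):
Base rate for 4106.83.22 is 4.5% + £3.04/kg.
Duty = £38,075.40 × 4.5% + 3,205 × £3.04 = £11,456.59.
Line 2 (3771.79.91, Solesta, 3,536 units, £508,406.08):
Base rate for 3771.79.91 is 4.5% + £0.07/unit.
3771.79.91 has an FTA preferential rate, but origin Solesta is not Serova; base rate stands.
Additional duty on 3771.79.91 from Solesta: +54.4%. Applied ad valorem rate: 4.5% + 54.4% = 58.9%.
Duty = £508,406.08 × 58.9% + 3,536 × £0.07 = £299,698.70.
Line 3 (2862.57.75, Serova, 1,853 units, £323,570.86):
Base rate for 2862.57.75 is 15.5% + £3.23/unit.
Origin Serova qualifies under the Bralia–Serova agreement and 2862.57.75 is covered: preferential rate 13.5% applies instead.
Duty = £323,570.86 × 13.5% = £43,682.07.
Total = £11,456.59 + £299,698.70 + £43,682.07 = £354,837.36.

£354,837.36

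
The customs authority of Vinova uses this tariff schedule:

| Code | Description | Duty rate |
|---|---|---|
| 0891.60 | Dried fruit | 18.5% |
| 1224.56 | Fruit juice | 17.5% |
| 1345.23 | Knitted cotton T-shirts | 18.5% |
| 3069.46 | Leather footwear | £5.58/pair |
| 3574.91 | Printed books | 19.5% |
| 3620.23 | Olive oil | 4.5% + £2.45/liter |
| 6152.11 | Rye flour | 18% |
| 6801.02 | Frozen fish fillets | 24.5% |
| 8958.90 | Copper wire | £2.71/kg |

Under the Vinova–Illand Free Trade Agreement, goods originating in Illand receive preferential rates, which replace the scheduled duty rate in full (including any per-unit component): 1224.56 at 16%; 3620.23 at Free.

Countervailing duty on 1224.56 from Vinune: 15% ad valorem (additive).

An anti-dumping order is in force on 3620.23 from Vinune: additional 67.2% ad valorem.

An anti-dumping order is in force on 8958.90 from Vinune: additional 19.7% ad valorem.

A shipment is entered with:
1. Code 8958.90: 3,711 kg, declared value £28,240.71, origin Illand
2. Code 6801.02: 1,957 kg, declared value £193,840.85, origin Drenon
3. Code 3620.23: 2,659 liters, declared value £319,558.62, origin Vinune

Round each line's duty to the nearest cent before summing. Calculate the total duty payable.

£293,185.90

Line 1 (8958.90, Illand, 3,711 kg, £28,240.71):
Base rate for 8958.90 is £2.71/kg.
Origin Illand is the FTA partner but 8958.90 is not on the preference list; base rate stands.
The additional-duty order on 8958.90 targets Vinune, not Illand; it does not apply.
Duty = 3,711 × £2.71 = £10,056.81.
Line 2 (6801.02, Drenon, 1,957 kg, £193,840.85):
Base rate for 6801.02 is 24.5%.
Duty = £193,840.85 × 24.5% = £47,491.01.
Line 3 (3620.23, Vinune, 2,659 liters, £319,558.62):
Base rate for 3620.23 is 4.5% + £2.45/liter.
3620.23 has an FTA preferential rate, but origin Vinune is not Illand; base rate stands.
Additional duty on 3620.23 from Vinune: +67.2%. Applied ad valorem rate: 4.5% + 67.2% = 71.7%.
Duty = £319,558.62 × 71.7% + 2,659 × £2.45 = £235,638.08.
Total = £10,056.81 + £47,491.01 + £235,638.08 = £293,185.90.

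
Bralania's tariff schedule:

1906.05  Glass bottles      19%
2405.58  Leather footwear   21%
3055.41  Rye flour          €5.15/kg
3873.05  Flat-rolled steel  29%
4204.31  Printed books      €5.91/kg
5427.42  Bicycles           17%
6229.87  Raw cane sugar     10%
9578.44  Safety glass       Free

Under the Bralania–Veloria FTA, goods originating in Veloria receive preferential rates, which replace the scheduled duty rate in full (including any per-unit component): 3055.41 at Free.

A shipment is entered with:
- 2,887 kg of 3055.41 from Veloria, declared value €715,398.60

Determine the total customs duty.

€0.00

Line 1 (3055.41, Veloria, 2,887 kg, €715,398.60):
Base rate for 3055.41 is €5.15/kg.
Origin Veloria qualifies under the Bralania–Veloria agreement and 3055.41 is covered: preferential rate Free applies instead.
Duty = €715,398.60 × 0% = €0.00.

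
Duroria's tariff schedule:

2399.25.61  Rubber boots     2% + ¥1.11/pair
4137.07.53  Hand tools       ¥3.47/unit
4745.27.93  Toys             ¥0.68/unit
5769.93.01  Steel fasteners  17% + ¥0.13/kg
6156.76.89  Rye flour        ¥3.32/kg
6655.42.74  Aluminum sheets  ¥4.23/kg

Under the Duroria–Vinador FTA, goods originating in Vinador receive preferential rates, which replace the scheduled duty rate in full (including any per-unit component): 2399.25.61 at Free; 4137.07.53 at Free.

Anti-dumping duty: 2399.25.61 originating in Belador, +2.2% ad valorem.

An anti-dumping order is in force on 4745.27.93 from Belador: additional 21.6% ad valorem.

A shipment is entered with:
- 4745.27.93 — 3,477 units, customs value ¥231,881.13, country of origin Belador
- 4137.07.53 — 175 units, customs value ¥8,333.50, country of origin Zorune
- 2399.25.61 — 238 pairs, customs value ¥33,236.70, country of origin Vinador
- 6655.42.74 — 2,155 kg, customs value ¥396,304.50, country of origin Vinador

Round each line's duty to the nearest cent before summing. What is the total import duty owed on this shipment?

Line 1 (4745.27.93, Belador, 3,477 units, ¥231,881.13):
Base rate for 4745.27.93 is ¥0.68/unit.
Additional duty on 4745.27.93 from Belador: +21.6% ad valorem. Applied ad valorem rate = 21.6%.
Duty = ¥231,881.13 × 21.6% + 3,477 × ¥0.68 = ¥52,450.68.
Line 2 (4137.07.53, Zorune, 175 units, ¥8,333.50):
Base rate for 4137.07.53 is ¥3.47/unit.
4137.07.53 has an FTA preferential rate, but origin Zorune is not Vinador; base rate stands.
Duty = 175 × ¥3.47 = ¥607.25.
Line 3 (2399.25.61, Vinador, 238 pairs, ¥33,236.70):
Base rate for 2399.25.61 is 2% + ¥1.11/pair.
Origin Vinador qualifies under the Duroria–Vinador agreement and 2399.25.61 is covered: preferential rate Free applies instead.
The additional-duty order on 2399.25.61 targets Belador, not Vinador; it does not apply.
Duty = ¥33,236.70 × 0% = ¥0.00.
Line 4 (6655.42.74, Vinador, 2,155 kg, ¥396,304.50):
Base rate for 6655.42.74 is ¥4.23/kg.
Origin Vinador is the FTA partner but 6655.42.74 is not on the preference list; base rate stands.
Duty = 2,155 × ¥4.23 = ¥9,115.65.
Total = ¥52,450.68 + ¥607.25 + ¥0.00 + ¥9,115.65 = ¥62,173.58.

¥62,173.58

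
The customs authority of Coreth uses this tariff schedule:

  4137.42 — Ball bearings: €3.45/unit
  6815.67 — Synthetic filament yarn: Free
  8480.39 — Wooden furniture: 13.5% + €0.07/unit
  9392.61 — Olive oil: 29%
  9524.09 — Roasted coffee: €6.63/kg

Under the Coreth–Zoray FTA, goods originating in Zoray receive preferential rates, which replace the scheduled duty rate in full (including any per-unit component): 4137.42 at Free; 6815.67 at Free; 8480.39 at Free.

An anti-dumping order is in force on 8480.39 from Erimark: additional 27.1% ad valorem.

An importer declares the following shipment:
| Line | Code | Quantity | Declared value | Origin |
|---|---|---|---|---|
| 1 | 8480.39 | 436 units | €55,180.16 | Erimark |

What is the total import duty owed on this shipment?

Line 1 (8480.39, Erimark, 436 units, €55,180.16):
Base rate for 8480.39 is 13.5% + €0.07/unit.
8480.39 has an FTA preferential rate, but origin Erimark is not Zoray; base rate stands.
Additional duty on 8480.39 from Erimark: +27.1%. Applied ad valorem rate: 13.5% + 27.1% = 40.6%.
Duty = €55,180.16 × 40.6% + 436 × €0.07 = €22,433.66.

€22,433.66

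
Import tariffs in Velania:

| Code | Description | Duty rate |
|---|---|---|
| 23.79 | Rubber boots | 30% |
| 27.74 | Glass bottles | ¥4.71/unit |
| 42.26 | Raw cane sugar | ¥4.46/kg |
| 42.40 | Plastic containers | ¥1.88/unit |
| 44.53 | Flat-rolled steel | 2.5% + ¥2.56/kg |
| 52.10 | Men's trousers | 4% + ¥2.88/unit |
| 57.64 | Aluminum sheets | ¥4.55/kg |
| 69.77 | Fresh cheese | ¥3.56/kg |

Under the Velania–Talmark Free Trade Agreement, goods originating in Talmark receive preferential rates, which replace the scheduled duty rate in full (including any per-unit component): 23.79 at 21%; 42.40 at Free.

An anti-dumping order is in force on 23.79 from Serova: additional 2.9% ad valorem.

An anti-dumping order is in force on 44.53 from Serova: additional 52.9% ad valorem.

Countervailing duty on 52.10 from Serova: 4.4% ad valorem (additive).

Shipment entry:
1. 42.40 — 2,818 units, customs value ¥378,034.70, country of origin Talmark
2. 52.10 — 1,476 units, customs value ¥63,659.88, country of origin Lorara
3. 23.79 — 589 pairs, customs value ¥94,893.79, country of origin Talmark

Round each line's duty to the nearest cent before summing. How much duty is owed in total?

Line 1 (42.40, Talmark, 2,818 units, ¥378,034.70):
Base rate for 42.40 is ¥1.88/unit.
Origin Talmark qualifies under the Velania–Talmark agreement and 42.40 is covered: preferential rate Free applies instead.
Duty = ¥378,034.70 × 0% = ¥0.00.
Line 2 (52.10, Lorara, 1,476 units, ¥63,659.88):
Base rate for 52.10 is 4% + ¥2.88/unit.
The additional-duty order on 52.10 targets Serova, not Lorara; it does not apply.
Duty = ¥63,659.88 × 4% + 1,476 × ¥2.88 = ¥6,797.28.
Line 3 (23.79, Talmark, 589 pairs, ¥94,893.79):
Base rate for 23.79 is 30%.
Origin Talmark qualifies under the Velania–Talmark agreement and 23.79 is covered: preferential rate 21% applies instead.
The additional-duty order on 23.79 targets Serova, not Talmark; it does not apply.
Duty = ¥94,893.79 × 21% = ¥19,927.70.
Total = ¥0.00 + ¥6,797.28 + ¥19,927.70 = ¥26,724.98.

¥26,724.98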